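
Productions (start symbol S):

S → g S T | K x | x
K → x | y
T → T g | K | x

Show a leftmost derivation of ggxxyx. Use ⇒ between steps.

S ⇒ gST ⇒ ggSTT ⇒ ggKxTT ⇒ ggxxTT ⇒ ggxxKT ⇒ ggxxyT ⇒ ggxxyx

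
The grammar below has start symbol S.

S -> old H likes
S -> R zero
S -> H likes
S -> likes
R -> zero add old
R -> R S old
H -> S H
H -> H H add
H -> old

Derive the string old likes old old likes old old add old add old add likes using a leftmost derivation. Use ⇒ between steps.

S ⇒ H likes ⇒ H H add likes ⇒ H H add H add likes ⇒ S H H add H add likes ⇒ H likes H H add H add likes ⇒ old likes H H add H add likes ⇒ old likes H H add H add H add likes ⇒ old likes S H H add H add H add likes ⇒ old likes old H likes H H add H add H add likes ⇒ old likes old old likes H H add H add H add likes ⇒ old likes old old likes old H add H add H add likes ⇒ old likes old old likes old old add H add H add likes ⇒ old likes old old likes old old add old add H add likes ⇒ old likes old old likes old old add old add old add likes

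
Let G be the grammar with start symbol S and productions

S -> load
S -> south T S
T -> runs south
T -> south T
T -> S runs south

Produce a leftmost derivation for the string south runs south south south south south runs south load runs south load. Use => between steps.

S => south T S   [S -> south T S]
south T S => south runs south S   [T -> runs south]
south runs south S => south runs south south T S   [S -> south T S]
south runs south south T S => south runs south south south T S   [T -> south T]
south runs south south south T S => south runs south south south S runs south S   [T -> S runs south]
south runs south south south S runs south S => south runs south south south south T S runs south S   [S -> south T S]
south runs south south south south T S runs south S => south runs south south south south south T S runs south S   [T -> south T]
south runs south south south south south T S runs south S => south runs south south south south south runs south S runs south S   [T -> runs south]
south runs south south south south south runs south S runs south S => south runs south south south south south runs south load runs south S   [S -> load]
south runs south south south south south runs south load runs south S => south runs south south south south south runs south load runs south load   [S -> load]

S => south T S => south runs south S => south runs south south T S => south runs south south south T S => south runs south south south S runs south S => south runs south south south south T S runs south S => south runs south south south south south T S runs south S => south runs south south south south south runs south S runs south S => south runs south south south south south runs south load runs south S => south runs south south south south south runs south load runs south load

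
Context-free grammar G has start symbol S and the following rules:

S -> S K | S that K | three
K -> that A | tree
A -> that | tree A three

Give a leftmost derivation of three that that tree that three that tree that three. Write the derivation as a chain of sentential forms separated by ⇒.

S ⇒ S K ⇒ S that K K ⇒ three that K K ⇒ three that that A K ⇒ three that that tree A three K ⇒ three that that tree that three K ⇒ three that that tree that three that A ⇒ three that that tree that three that tree A three ⇒ three that that tree that three that tree that three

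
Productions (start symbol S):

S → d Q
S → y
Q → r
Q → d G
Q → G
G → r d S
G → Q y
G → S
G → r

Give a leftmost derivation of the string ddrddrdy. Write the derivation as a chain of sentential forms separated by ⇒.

S ⇒ dQ   [S → d Q]
dQ ⇒ dG   [Q → G]
dG ⇒ dS   [G → S]
dS ⇒ ddQ   [S → d Q]
ddQ ⇒ ddG   [Q → G]
ddG ⇒ ddrdS   [G → r d S]
ddrdS ⇒ ddrddQ   [S → d Q]
ddrddQ ⇒ ddrddG   [Q → G]
ddrddG ⇒ ddrddrdS   [G → r d S]
ddrddrdS ⇒ ddrddrdy   [S → y]

S⇒dQ⇒dG⇒dS⇒ddQ⇒ddG⇒ddrdS⇒ddrddQ⇒ddrddG⇒ddrddrdS⇒ddrddrdy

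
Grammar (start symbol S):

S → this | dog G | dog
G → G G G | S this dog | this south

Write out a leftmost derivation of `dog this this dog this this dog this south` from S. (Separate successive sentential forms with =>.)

S => dog G => dog G G G => dog S this dog G G => dog this this dog G G => dog this this dog S this dog G => dog this this dog this this dog G => dog this this dog this this dog this south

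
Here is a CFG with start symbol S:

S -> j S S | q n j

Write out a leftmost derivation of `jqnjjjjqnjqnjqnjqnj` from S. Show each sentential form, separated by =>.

S => jSS => jqnjS => jqnjjSS => jqnjjjSSS => jqnjjjjSSSS => jqnjjjjqnjSSS => jqnjjjjqnjqnjSS => jqnjjjjqnjqnjqnjS => jqnjjjjqnjqnjqnjqnj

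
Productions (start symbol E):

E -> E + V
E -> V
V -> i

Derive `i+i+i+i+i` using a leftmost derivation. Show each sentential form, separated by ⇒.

E ⇒ E+V   [E -> E + V]
E+V ⇒ E+V+V   [E -> E + V]
E+V+V ⇒ E+V+V+V   [E -> E + V]
E+V+V+V ⇒ E+V+V+V+V   [E -> E + V]
E+V+V+V+V ⇒ V+V+V+V+V   [E -> V]
V+V+V+V+V ⇒ i+V+V+V+V   [V -> i]
i+V+V+V+V ⇒ i+i+V+V+V   [V -> i]
i+i+V+V+V ⇒ i+i+i+V+V   [V -> i]
i+i+i+V+V ⇒ i+i+i+i+V   [V -> i]
i+i+i+i+V ⇒ i+i+i+i+i   [V -> i]

E ⇒ E+V ⇒ E+V+V ⇒ E+V+V+V ⇒ E+V+V+V+V ⇒ V+V+V+V+V ⇒ i+V+V+V+V ⇒ i+i+V+V+V ⇒ i+i+i+V+V ⇒ i+i+i+i+V ⇒ i+i+i+i+i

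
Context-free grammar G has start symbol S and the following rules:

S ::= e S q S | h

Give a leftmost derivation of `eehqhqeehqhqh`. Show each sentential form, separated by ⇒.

S ⇒ eSqS ⇒ eeSqSqS ⇒ eehqSqS ⇒ eehqhqS ⇒ eehqhqeSqS ⇒ eehqhqeeSqSqS ⇒ eehqhqeehqSqS ⇒ eehqhqeehqhqS ⇒ eehqhqeehqhqh

S ⇒ eSqS   [S ::= e S q S]
eSqS ⇒ eeSqSqS   [S ::= e S q S]
eeSqSqS ⇒ eehqSqS   [S ::= h]
eehqSqS ⇒ eehqhqS   [S ::= h]
eehqhqS ⇒ eehqhqeSqS   [S ::= e S q S]
eehqhqeSqS ⇒ eehqhqeeSqSqS   [S ::= e S q S]
eehqhqeeSqSqS ⇒ eehqhqeehqSqS   [S ::= h]
eehqhqeehqSqS ⇒ eehqhqeehqhqS   [S ::= h]
eehqhqeehqhqS ⇒ eehqhqeehqhqh   [S ::= h]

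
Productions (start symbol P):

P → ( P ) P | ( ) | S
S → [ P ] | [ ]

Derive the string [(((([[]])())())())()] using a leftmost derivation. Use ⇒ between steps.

P ⇒ S ⇒ [P] ⇒ [(P)P] ⇒ [((P)P)P] ⇒ [(((P)P)P)P] ⇒ [((((P)P)P)P)P] ⇒ [((((S)P)P)P)P] ⇒ [(((([P])P)P)P)P] ⇒ [(((([S])P)P)P)P] ⇒ [(((([[]])P)P)P)P] ⇒ [(((([[]])())P)P)P] ⇒ [(((([[]])())())P)P] ⇒ [(((([[]])())())())P] ⇒ [(((([[]])())())())()]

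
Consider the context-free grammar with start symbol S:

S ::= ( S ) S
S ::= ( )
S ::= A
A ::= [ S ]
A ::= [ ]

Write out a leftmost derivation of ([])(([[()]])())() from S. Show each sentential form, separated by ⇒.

S ⇒ (S)S   [S ::= ( S ) S]
(S)S ⇒ (A)S   [S ::= A]
(A)S ⇒ ([])S   [A ::= [ ]]
([])S ⇒ ([])(S)S   [S ::= ( S ) S]
([])(S)S ⇒ ([])((S)S)S   [S ::= ( S ) S]
([])((S)S)S ⇒ ([])((A)S)S   [S ::= A]
([])((A)S)S ⇒ ([])(([S])S)S   [A ::= [ S ]]
([])(([S])S)S ⇒ ([])(([A])S)S   [S ::= A]
([])(([A])S)S ⇒ ([])(([[S]])S)S   [A ::= [ S ]]
([])(([[S]])S)S ⇒ ([])(([[()]])S)S   [S ::= ( )]
([])(([[()]])S)S ⇒ ([])(([[()]])())S   [S ::= ( )]
([])(([[()]])())S ⇒ ([])(([[()]])())()   [S ::= ( )]

S ⇒ (S)S ⇒ (A)S ⇒ ([])S ⇒ ([])(S)S ⇒ ([])((S)S)S ⇒ ([])((A)S)S ⇒ ([])(([S])S)S ⇒ ([])(([A])S)S ⇒ ([])(([[S]])S)S ⇒ ([])(([[()]])S)S ⇒ ([])(([[()]])())S ⇒ ([])(([[()]])())()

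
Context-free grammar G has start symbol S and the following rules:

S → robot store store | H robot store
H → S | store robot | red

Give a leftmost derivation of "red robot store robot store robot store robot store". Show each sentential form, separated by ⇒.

S ⇒ H robot store ⇒ S robot store ⇒ H robot store robot store ⇒ S robot store robot store ⇒ H robot store robot store robot store ⇒ S robot store robot store robot store ⇒ H robot store robot store robot store robot store ⇒ red robot store robot store robot store robot store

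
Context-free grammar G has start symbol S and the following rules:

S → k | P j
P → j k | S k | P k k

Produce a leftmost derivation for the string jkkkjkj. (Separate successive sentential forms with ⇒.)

S ⇒ Pj ⇒ Skj ⇒ Pjkj ⇒ Pkkjkj ⇒ jkkkjkj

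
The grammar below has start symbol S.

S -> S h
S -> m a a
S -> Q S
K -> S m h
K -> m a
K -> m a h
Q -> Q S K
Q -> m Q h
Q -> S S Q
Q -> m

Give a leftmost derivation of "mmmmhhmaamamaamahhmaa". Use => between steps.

S => QS => mQhS => mQSKhS => mQSKSKhS => mmQhSKSKhS => mmmQhhSKSKhS => mmmmhhSKSKhS => mmmmhhmaaKSKhS => mmmmhhmaamaSKhS => mmmmhhmaamamaaKhS => mmmmhhmaamamaamahhS => mmmmhhmaamamaamahhmaa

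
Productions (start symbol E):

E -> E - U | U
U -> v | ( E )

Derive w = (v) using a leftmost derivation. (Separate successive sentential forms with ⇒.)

E ⇒ U   [E -> U]
U ⇒ (E)   [U -> ( E )]
(E) ⇒ (U)   [E -> U]
(U) ⇒ (v)   [U -> v]

E ⇒ U ⇒ (E) ⇒ (U) ⇒ (v)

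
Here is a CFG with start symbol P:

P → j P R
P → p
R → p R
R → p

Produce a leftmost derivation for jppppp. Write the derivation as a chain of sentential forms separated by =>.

P => jPR => jpR => jppR => jpppR => jppppR => jppppp

P => jPR   [P → j P R]
jPR => jpR   [P → p]
jpR => jppR   [R → p R]
jppR => jpppR   [R → p R]
jpppR => jppppR   [R → p R]
jppppR => jppppp   [R → p]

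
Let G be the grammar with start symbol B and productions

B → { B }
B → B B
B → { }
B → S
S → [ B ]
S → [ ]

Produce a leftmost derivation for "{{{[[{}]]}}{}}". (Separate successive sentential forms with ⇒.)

B ⇒ {B} ⇒ {BB} ⇒ {{B}B} ⇒ {{{B}}B} ⇒ {{{S}}B} ⇒ {{{[B]}}B} ⇒ {{{[S]}}B} ⇒ {{{[[B]]}}B} ⇒ {{{[[{}]]}}B} ⇒ {{{[[{}]]}}{}}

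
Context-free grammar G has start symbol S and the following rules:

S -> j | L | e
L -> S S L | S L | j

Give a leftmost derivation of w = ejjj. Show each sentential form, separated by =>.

S=>L=>SL=>LL=>SLL=>LLL=>SLLL=>eLLL=>ejLL=>ejjL=>ejjj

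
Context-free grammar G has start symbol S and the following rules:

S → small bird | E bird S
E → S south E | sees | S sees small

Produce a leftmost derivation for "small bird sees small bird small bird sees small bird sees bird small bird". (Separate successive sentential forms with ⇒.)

S ⇒ E bird S ⇒ S sees small bird S ⇒ E bird S sees small bird S ⇒ S sees small bird S sees small bird S ⇒ small bird sees small bird S sees small bird S ⇒ small bird sees small bird small bird sees small bird S ⇒ small bird sees small bird small bird sees small bird E bird S ⇒ small bird sees small bird small bird sees small bird sees bird S ⇒ small bird sees small bird small bird sees small bird sees bird small bird

S ⇒ E bird S   [S → E bird S]
E bird S ⇒ S sees small bird S   [E → S sees small]
S sees small bird S ⇒ E bird S sees small bird S   [S → E bird S]
E bird S sees small bird S ⇒ S sees small bird S sees small bird S   [E → S sees small]
S sees small bird S sees small bird S ⇒ small bird sees small bird S sees small bird S   [S → small bird]
small bird sees small bird S sees small bird S ⇒ small bird sees small bird small bird sees small bird S   [S → small bird]
small bird sees small bird small bird sees small bird S ⇒ small bird sees small bird small bird sees small bird E bird S   [S → E bird S]
small bird sees small bird small bird sees small bird E bird S ⇒ small bird sees small bird small bird sees small bird sees bird S   [E → sees]
small bird sees small bird small bird sees small bird sees bird S ⇒ small bird sees small bird small bird sees small bird sees bird small bird   [S → small bird]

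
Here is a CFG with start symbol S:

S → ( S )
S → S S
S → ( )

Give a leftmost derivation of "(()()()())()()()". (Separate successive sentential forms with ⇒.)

S ⇒ SS   [S → S S]
SS ⇒ SSS   [S → S S]
SSS ⇒ SSSS   [S → S S]
SSSS ⇒ (S)SSS   [S → ( S )]
(S)SSS ⇒ (SS)SSS   [S → S S]
(SS)SSS ⇒ (SSS)SSS   [S → S S]
(SSS)SSS ⇒ (SSSS)SSS   [S → S S]
(SSSS)SSS ⇒ (()SSS)SSS   [S → ( )]
(()SSS)SSS ⇒ (()()SS)SSS   [S → ( )]
(()()SS)SSS ⇒ (()()()S)SSS   [S → ( )]
(()()()S)SSS ⇒ (()()()())SSS   [S → ( )]
(()()()())SSS ⇒ (()()()())()SS   [S → ( )]
(()()()())()SS ⇒ (()()()())()()S   [S → ( )]
(()()()())()()S ⇒ (()()()())()()()   [S → ( )]

S ⇒ SS ⇒ SSS ⇒ SSSS ⇒ (S)SSS ⇒ (SS)SSS ⇒ (SSS)SSS ⇒ (SSSS)SSS ⇒ (()SSS)SSS ⇒ (()()SS)SSS ⇒ (()()()S)SSS ⇒ (()()()())SSS ⇒ (()()()())()SS ⇒ (()()()())()()S ⇒ (()()()())()()()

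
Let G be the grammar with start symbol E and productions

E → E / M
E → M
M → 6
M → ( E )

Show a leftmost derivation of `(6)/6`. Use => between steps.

E => E/M => M/M => (E)/M => (M)/M => (6)/M => (6)/6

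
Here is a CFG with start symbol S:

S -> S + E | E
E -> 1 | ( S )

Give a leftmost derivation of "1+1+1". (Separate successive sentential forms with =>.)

S => S+E   [S -> S + E]
S+E => S+E+E   [S -> S + E]
S+E+E => E+E+E   [S -> E]
E+E+E => 1+E+E   [E -> 1]
1+E+E => 1+1+E   [E -> 1]
1+1+E => 1+1+1   [E -> 1]

S => S+E => S+E+E => E+E+E => 1+E+E => 1+1+E => 1+1+1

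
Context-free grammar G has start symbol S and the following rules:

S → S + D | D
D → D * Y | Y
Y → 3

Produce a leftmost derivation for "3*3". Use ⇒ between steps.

S ⇒ D   [S → D]
D ⇒ D*Y   [D → D * Y]
D*Y ⇒ Y*Y   [D → Y]
Y*Y ⇒ 3*Y   [Y → 3]
3*Y ⇒ 3*3   [Y → 3]

S ⇒ D ⇒ D*Y ⇒ Y*Y ⇒ 3*Y ⇒ 3*3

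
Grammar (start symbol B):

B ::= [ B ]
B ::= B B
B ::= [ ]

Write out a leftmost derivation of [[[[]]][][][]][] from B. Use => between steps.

B => BB => [B]B => [BB]B => [BBB]B => [BBBB]B => [[B]BBB]B => [[[B]]BBB]B => [[[[]]]BBB]B => [[[[]]][]BB]B => [[[[]]][][]B]B => [[[[]]][][][]]B => [[[[]]][][][]][]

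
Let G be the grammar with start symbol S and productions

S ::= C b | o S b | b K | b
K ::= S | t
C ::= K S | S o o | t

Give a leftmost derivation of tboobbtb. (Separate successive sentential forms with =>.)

S=>Cb=>KSb=>SSb=>CbSb=>SoobSb=>CboobSb=>tboobSb=>tboobbKb=>tboobbtb

S => Cb   [S ::= C b]
Cb => KSb   [C ::= K S]
KSb => SSb   [K ::= S]
SSb => CbSb   [S ::= C b]
CbSb => SoobSb   [C ::= S o o]
SoobSb => CboobSb   [S ::= C b]
CboobSb => tboobSb   [C ::= t]
tboobSb => tboobbKb   [S ::= b K]
tboobbKb => tboobbtb   [K ::= t]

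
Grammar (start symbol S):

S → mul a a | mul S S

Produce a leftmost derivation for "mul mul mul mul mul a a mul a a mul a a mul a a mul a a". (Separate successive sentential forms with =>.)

S => mul S S => mul mul S S S => mul mul mul S S S S => mul mul mul mul S S S S S => mul mul mul mul mul a a S S S S => mul mul mul mul mul a a mul a a S S S => mul mul mul mul mul a a mul a a mul a a S S => mul mul mul mul mul a a mul a a mul a a mul a a S => mul mul mul mul mul a a mul a a mul a a mul a a mul a a

S => mul S S   [S → mul S S]
mul S S => mul mul S S S   [S → mul S S]
mul mul S S S => mul mul mul S S S S   [S → mul S S]
mul mul mul S S S S => mul mul mul mul S S S S S   [S → mul S S]
mul mul mul mul S S S S S => mul mul mul mul mul a a S S S S   [S → mul a a]
mul mul mul mul mul a a S S S S => mul mul mul mul mul a a mul a a S S S   [S → mul a a]
mul mul mul mul mul a a mul a a S S S => mul mul mul mul mul a a mul a a mul a a S S   [S → mul a a]
mul mul mul mul mul a a mul a a mul a a S S => mul mul mul mul mul a a mul a a mul a a mul a a S   [S → mul a a]
mul mul mul mul mul a a mul a a mul a a mul a a S => mul mul mul mul mul a a mul a a mul a a mul a a mul a a   [S → mul a a]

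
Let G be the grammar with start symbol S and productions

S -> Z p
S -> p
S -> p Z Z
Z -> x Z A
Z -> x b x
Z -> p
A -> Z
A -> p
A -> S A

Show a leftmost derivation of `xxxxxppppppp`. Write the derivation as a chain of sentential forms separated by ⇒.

S ⇒ Zp ⇒ xZAp ⇒ xxZAAp ⇒ xxxZAAAp ⇒ xxxxZAAAAp ⇒ xxxxxZAAAAAp ⇒ xxxxxpAAAAAp ⇒ xxxxxppAAAAp ⇒ xxxxxpppAAAp ⇒ xxxxxppppAAp ⇒ xxxxxpppppAp ⇒ xxxxxppppppp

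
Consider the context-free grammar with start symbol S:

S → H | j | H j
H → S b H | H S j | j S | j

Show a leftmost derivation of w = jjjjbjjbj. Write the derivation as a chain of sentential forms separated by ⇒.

S ⇒ H   [S → H]
H ⇒ SbH   [H → S b H]
SbH ⇒ HbH   [S → H]
HbH ⇒ jSbH   [H → j S]
jSbH ⇒ jHjbH   [S → H j]
jHjbH ⇒ jSbHjbH   [H → S b H]
jSbHjbH ⇒ jHjbHjbH   [S → H j]
jHjbHjbH ⇒ jjSjbHjbH   [H → j S]
jjSjbHjbH ⇒ jjjjbHjbH   [S → j]
jjjjbHjbH ⇒ jjjjbjjbH   [H → j]
jjjjbjjbH ⇒ jjjjbjjbj   [H → j]

S ⇒ H ⇒ SbH ⇒ HbH ⇒ jSbH ⇒ jHjbH ⇒ jSbHjbH ⇒ jHjbHjbH ⇒ jjSjbHjbH ⇒ jjjjbHjbH ⇒ jjjjbjjbH ⇒ jjjjbjjbj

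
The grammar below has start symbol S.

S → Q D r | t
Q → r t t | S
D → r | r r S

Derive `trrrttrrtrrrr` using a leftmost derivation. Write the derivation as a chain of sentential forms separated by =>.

S => QDr => SDr => QDrDr => SDrDr => tDrDr => trrSrDr => trrQDrrDr => trrrttDrrDr => trrrttrrSrrDr => trrrttrrtrrDr => trrrttrrtrrrr

S => QDr   [S → Q D r]
QDr => SDr   [Q → S]
SDr => QDrDr   [S → Q D r]
QDrDr => SDrDr   [Q → S]
SDrDr => tDrDr   [S → t]
tDrDr => trrSrDr   [D → r r S]
trrSrDr => trrQDrrDr   [S → Q D r]
trrQDrrDr => trrrttDrrDr   [Q → r t t]
trrrttDrrDr => trrrttrrSrrDr   [D → r r S]
trrrttrrSrrDr => trrrttrrtrrDr   [S → t]
trrrttrrtrrDr => trrrttrrtrrrr   [D → r]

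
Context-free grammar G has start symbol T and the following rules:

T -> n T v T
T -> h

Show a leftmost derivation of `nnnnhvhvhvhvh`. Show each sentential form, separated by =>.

T=>nTvT=>nnTvTvT=>nnnTvTvTvT=>nnnnTvTvTvTvT=>nnnnhvTvTvTvT=>nnnnhvhvTvTvT=>nnnnhvhvhvTvT=>nnnnhvhvhvhvT=>nnnnhvhvhvhvh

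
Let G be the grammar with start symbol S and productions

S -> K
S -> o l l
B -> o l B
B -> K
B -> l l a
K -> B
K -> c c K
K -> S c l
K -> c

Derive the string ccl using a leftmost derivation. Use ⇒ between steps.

S ⇒ K   [S -> K]
K ⇒ Scl   [K -> S c l]
Scl ⇒ Kcl   [S -> K]
Kcl ⇒ ccl   [K -> c]

S⇒K⇒Scl⇒Kcl⇒ccl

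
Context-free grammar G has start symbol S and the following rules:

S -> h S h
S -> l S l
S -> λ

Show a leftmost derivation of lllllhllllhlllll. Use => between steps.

S => lSl   [S -> l S l]
lSl => llSll   [S -> l S l]
llSll => lllSlll   [S -> l S l]
lllSlll => llllSllll   [S -> l S l]
llllSllll => lllllSlllll   [S -> l S l]
lllllSlllll => lllllhShlllll   [S -> h S h]
lllllhShlllll => lllllhlSlhlllll   [S -> l S l]
lllllhlSlhlllll => lllllhllSllhlllll   [S -> l S l]
lllllhllSllhlllll => lllllhllllhlllll   [S -> λ]

S=>lSl=>llSll=>lllSlll=>llllSllll=>lllllSlllll=>lllllhShlllll=>lllllhlSlhlllll=>lllllhllSllhlllll=>lllllhllllhlllll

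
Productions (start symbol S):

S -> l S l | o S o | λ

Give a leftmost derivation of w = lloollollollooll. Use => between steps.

S=>lSl=>llSll=>lloSoll=>llooSooll=>lloolSlooll=>lloollSllooll=>lloolloSollooll=>lloollolSlollooll=>lloollollollooll

S => lSl   [S -> l S l]
lSl => llSll   [S -> l S l]
llSll => lloSoll   [S -> o S o]
lloSoll => llooSooll   [S -> o S o]
llooSooll => lloolSlooll   [S -> l S l]
lloolSlooll => lloollSllooll   [S -> l S l]
lloollSllooll => lloolloSollooll   [S -> o S o]
lloolloSollooll => lloollolSlollooll   [S -> l S l]
lloollolSlollooll => lloollollollooll   [S -> λ]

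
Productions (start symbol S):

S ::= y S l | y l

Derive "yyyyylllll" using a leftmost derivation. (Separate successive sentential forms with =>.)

S => ySl => yySll => yyySlll => yyyySllll => yyyyylllll

S => ySl   [S ::= y S l]
ySl => yySll   [S ::= y S l]
yySll => yyySlll   [S ::= y S l]
yyySlll => yyyySllll   [S ::= y S l]
yyyySllll => yyyyylllll   [S ::= y l]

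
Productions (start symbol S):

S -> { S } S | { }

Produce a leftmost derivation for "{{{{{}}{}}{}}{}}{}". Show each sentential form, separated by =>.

S => {S}S => {{S}S}S => {{{S}S}S}S => {{{{S}S}S}S}S => {{{{{}}S}S}S}S => {{{{{}}{}}S}S}S => {{{{{}}{}}{}}S}S => {{{{{}}{}}{}}{}}S => {{{{{}}{}}{}}{}}{}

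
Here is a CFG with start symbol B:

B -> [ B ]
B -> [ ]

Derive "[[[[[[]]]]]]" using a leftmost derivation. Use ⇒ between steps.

B ⇒ [B]   [B -> [ B ]]
[B] ⇒ [[B]]   [B -> [ B ]]
[[B]] ⇒ [[[B]]]   [B -> [ B ]]
[[[B]]] ⇒ [[[[B]]]]   [B -> [ B ]]
[[[[B]]]] ⇒ [[[[[B]]]]]   [B -> [ B ]]
[[[[[B]]]]] ⇒ [[[[[[]]]]]]   [B -> [ ]]

B ⇒ [B] ⇒ [[B]] ⇒ [[[B]]] ⇒ [[[[B]]]] ⇒ [[[[[B]]]]] ⇒ [[[[[[]]]]]]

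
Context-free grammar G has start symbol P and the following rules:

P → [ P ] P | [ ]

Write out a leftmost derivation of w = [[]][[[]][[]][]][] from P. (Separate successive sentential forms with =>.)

P => [P]P   [P → [ P ] P]
[P]P => [[]]P   [P → [ ]]
[[]]P => [[]][P]P   [P → [ P ] P]
[[]][P]P => [[]][[P]P]P   [P → [ P ] P]
[[]][[P]P]P => [[]][[[]]P]P   [P → [ ]]
[[]][[[]]P]P => [[]][[[]][P]P]P   [P → [ P ] P]
[[]][[[]][P]P]P => [[]][[[]][[]]P]P   [P → [ ]]
[[]][[[]][[]]P]P => [[]][[[]][[]][]]P   [P → [ ]]
[[]][[[]][[]][]]P => [[]][[[]][[]][]][]   [P → [ ]]

P => [P]P => [[]]P => [[]][P]P => [[]][[P]P]P => [[]][[[]]P]P => [[]][[[]][P]P]P => [[]][[[]][[]]P]P => [[]][[[]][[]][]]P => [[]][[[]][[]][]][]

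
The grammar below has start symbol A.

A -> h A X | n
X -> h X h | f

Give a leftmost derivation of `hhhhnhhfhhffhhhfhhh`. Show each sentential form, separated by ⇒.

A ⇒ hAX ⇒ hhAXX ⇒ hhhAXXX ⇒ hhhhAXXXX ⇒ hhhhnXXXX ⇒ hhhhnhXhXXX ⇒ hhhhnhhXhhXXX ⇒ hhhhnhhfhhXXX ⇒ hhhhnhhfhhfXX ⇒ hhhhnhhfhhffX ⇒ hhhhnhhfhhffhXh ⇒ hhhhnhhfhhffhhXhh ⇒ hhhhnhhfhhffhhhXhhh ⇒ hhhhnhhfhhffhhhfhhh

A ⇒ hAX   [A -> h A X]
hAX ⇒ hhAXX   [A -> h A X]
hhAXX ⇒ hhhAXXX   [A -> h A X]
hhhAXXX ⇒ hhhhAXXXX   [A -> h A X]
hhhhAXXXX ⇒ hhhhnXXXX   [A -> n]
hhhhnXXXX ⇒ hhhhnhXhXXX   [X -> h X h]
hhhhnhXhXXX ⇒ hhhhnhhXhhXXX   [X -> h X h]
hhhhnhhXhhXXX ⇒ hhhhnhhfhhXXX   [X -> f]
hhhhnhhfhhXXX ⇒ hhhhnhhfhhfXX   [X -> f]
hhhhnhhfhhfXX ⇒ hhhhnhhfhhffX   [X -> f]
hhhhnhhfhhffX ⇒ hhhhnhhfhhffhXh   [X -> h X h]
hhhhnhhfhhffhXh ⇒ hhhhnhhfhhffhhXhh   [X -> h X h]
hhhhnhhfhhffhhXhh ⇒ hhhhnhhfhhffhhhXhhh   [X -> h X h]
hhhhnhhfhhffhhhXhhh ⇒ hhhhnhhfhhffhhhfhhh   [X -> f]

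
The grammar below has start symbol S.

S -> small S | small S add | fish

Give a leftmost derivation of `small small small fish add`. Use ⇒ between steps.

S ⇒ small S   [S -> small S]
small S ⇒ small small S add   [S -> small S add]
small small S add ⇒ small small small S add   [S -> small S]
small small small S add ⇒ small small small fish add   [S -> fish]

S ⇒ small S ⇒ small small S add ⇒ small small small S add ⇒ small small small fish add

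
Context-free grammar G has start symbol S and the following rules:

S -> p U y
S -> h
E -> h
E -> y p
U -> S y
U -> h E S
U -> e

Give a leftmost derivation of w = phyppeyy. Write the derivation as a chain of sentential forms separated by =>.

S => pUy => phESy => phypSy => phyppUyy => phyppeyy

S => pUy   [S -> p U y]
pUy => phESy   [U -> h E S]
phESy => phypSy   [E -> y p]
phypSy => phyppUyy   [S -> p U y]
phyppUyy => phyppeyy   [U -> e]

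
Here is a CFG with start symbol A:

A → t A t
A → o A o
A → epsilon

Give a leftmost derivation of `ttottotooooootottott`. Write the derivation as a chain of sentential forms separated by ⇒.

A⇒tAt⇒ttAtt⇒ttoAott⇒ttotAtott⇒ttottAttott⇒ttottoAottott⇒ttottotAtottott⇒ttottotoAotottott⇒ttottotooAootottott⇒ttottotoooAoootottott⇒ttottotooooootottott

A ⇒ tAt   [A → t A t]
tAt ⇒ ttAtt   [A → t A t]
ttAtt ⇒ ttoAott   [A → o A o]
ttoAott ⇒ ttotAtott   [A → t A t]
ttotAtott ⇒ ttottAttott   [A → t A t]
ttottAttott ⇒ ttottoAottott   [A → o A o]
ttottoAottott ⇒ ttottotAtottott   [A → t A t]
ttottotAtottott ⇒ ttottotoAotottott   [A → o A o]
ttottotoAotottott ⇒ ttottotooAootottott   [A → o A o]
ttottotooAootottott ⇒ ttottotoooAoootottott   [A → o A o]
ttottotoooAoootottott ⇒ ttottotooooootottott   [A → epsilon]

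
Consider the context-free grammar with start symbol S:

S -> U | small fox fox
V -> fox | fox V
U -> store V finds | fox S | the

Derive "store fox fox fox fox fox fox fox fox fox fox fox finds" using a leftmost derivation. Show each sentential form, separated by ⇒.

S ⇒ U ⇒ store V finds ⇒ store fox V finds ⇒ store fox fox V finds ⇒ store fox fox fox V finds ⇒ store fox fox fox fox V finds ⇒ store fox fox fox fox fox V finds ⇒ store fox fox fox fox fox fox V finds ⇒ store fox fox fox fox fox fox fox V finds ⇒ store fox fox fox fox fox fox fox fox V finds ⇒ store fox fox fox fox fox fox fox fox fox V finds ⇒ store fox fox fox fox fox fox fox fox fox fox V finds ⇒ store fox fox fox fox fox fox fox fox fox fox fox finds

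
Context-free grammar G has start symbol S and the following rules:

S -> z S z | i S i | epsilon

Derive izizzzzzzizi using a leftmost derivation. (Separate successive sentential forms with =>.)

S=>iSi=>izSzi=>iziSizi=>izizSzizi=>izizzSzzizi=>izizzzSzzzizi=>izizzzzzzizi

S => iSi   [S -> i S i]
iSi => izSzi   [S -> z S z]
izSzi => iziSizi   [S -> i S i]
iziSizi => izizSzizi   [S -> z S z]
izizSzizi => izizzSzzizi   [S -> z S z]
izizzSzzizi => izizzzSzzzizi   [S -> z S z]
izizzzSzzzizi => izizzzzzzizi   [S -> epsilon]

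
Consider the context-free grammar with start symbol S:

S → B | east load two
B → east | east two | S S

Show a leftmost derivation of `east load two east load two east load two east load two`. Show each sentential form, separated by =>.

S => B => S S => B S => S S S => east load two S S => east load two B S => east load two S S S => east load two east load two S S => east load two east load two east load two S => east load two east load two east load two east load two

S => B   [S → B]
B => S S   [B → S S]
S S => B S   [S → B]
B S => S S S   [B → S S]
S S S => east load two S S   [S → east load two]
east load two S S => east load two B S   [S → B]
east load two B S => east load two S S S   [B → S S]
east load two S S S => east load two east load two S S   [S → east load two]
east load two east load two S S => east load two east load two east load two S   [S → east load two]
east load two east load two east load two S => east load two east load two east load two east load two   [S → east load two]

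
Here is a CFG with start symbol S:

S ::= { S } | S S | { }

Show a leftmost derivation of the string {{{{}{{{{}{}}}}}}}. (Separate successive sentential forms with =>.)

S => {S} => {{S}} => {{{S}}} => {{{SS}}} => {{{{}S}}} => {{{{}{S}}}} => {{{{}{{S}}}}} => {{{{}{{{S}}}}}} => {{{{}{{{SS}}}}}} => {{{{}{{{{}S}}}}}} => {{{{}{{{{}{}}}}}}}

S => {S}   [S ::= { S }]
{S} => {{S}}   [S ::= { S }]
{{S}} => {{{S}}}   [S ::= { S }]
{{{S}}} => {{{SS}}}   [S ::= S S]
{{{SS}}} => {{{{}S}}}   [S ::= { }]
{{{{}S}}} => {{{{}{S}}}}   [S ::= { S }]
{{{{}{S}}}} => {{{{}{{S}}}}}   [S ::= { S }]
{{{{}{{S}}}}} => {{{{}{{{S}}}}}}   [S ::= { S }]
{{{{}{{{S}}}}}} => {{{{}{{{SS}}}}}}   [S ::= S S]
{{{{}{{{SS}}}}}} => {{{{}{{{{}S}}}}}}   [S ::= { }]
{{{{}{{{{}S}}}}}} => {{{{}{{{{}{}}}}}}}   [S ::= { }]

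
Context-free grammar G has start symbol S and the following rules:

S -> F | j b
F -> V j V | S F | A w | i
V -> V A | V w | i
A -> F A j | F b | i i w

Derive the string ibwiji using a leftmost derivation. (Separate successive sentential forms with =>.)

S => F   [S -> F]
F => SF   [F -> S F]
SF => FF   [S -> F]
FF => AwF   [F -> A w]
AwF => FbwF   [A -> F b]
FbwF => ibwF   [F -> i]
ibwF => ibwVjV   [F -> V j V]
ibwVjV => ibwijV   [V -> i]
ibwijV => ibwiji   [V -> i]

S => F => SF => FF => AwF => FbwF => ibwF => ibwVjV => ibwijV => ibwiji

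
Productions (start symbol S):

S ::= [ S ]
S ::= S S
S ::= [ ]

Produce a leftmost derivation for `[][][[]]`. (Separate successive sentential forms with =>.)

S => SS   [S ::= S S]
SS => SSS   [S ::= S S]
SSS => []SS   [S ::= [ ]]
[]SS => [][]S   [S ::= [ ]]
[][]S => [][][S]   [S ::= [ S ]]
[][][S] => [][][[]]   [S ::= [ ]]

S => SS => SSS => []SS => [][]S => [][][S] => [][][[]]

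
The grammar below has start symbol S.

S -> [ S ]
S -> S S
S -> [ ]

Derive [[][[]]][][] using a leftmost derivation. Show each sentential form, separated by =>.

S => SS   [S -> S S]
SS => SSS   [S -> S S]
SSS => [S]SS   [S -> [ S ]]
[S]SS => [SS]SS   [S -> S S]
[SS]SS => [[]S]SS   [S -> [ ]]
[[]S]SS => [[][S]]SS   [S -> [ S ]]
[[][S]]SS => [[][[]]]SS   [S -> [ ]]
[[][[]]]SS => [[][[]]][]S   [S -> [ ]]
[[][[]]][]S => [[][[]]][][]   [S -> [ ]]

S=>SS=>SSS=>[S]SS=>[SS]SS=>[[]S]SS=>[[][S]]SS=>[[][[]]]SS=>[[][[]]][]S=>[[][[]]][][]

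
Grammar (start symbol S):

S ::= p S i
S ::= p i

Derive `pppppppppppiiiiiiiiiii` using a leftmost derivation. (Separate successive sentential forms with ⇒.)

S ⇒ pSi ⇒ ppSii ⇒ pppSiii ⇒ ppppSiiii ⇒ pppppSiiiii ⇒ ppppppSiiiiii ⇒ pppppppSiiiiiii ⇒ ppppppppSiiiiiiii ⇒ pppppppppSiiiiiiiii ⇒ ppppppppppSiiiiiiiiii ⇒ pppppppppppiiiiiiiiiii

S ⇒ pSi   [S ::= p S i]
pSi ⇒ ppSii   [S ::= p S i]
ppSii ⇒ pppSiii   [S ::= p S i]
pppSiii ⇒ ppppSiiii   [S ::= p S i]
ppppSiiii ⇒ pppppSiiiii   [S ::= p S i]
pppppSiiiii ⇒ ppppppSiiiiii   [S ::= p S i]
ppppppSiiiiii ⇒ pppppppSiiiiiii   [S ::= p S i]
pppppppSiiiiiii ⇒ ppppppppSiiiiiiii   [S ::= p S i]
ppppppppSiiiiiiii ⇒ pppppppppSiiiiiiiii   [S ::= p S i]
pppppppppSiiiiiiiii ⇒ ppppppppppSiiiiiiiiii   [S ::= p S i]
ppppppppppSiiiiiiiiii ⇒ pppppppppppiiiiiiiiiii   [S ::= p i]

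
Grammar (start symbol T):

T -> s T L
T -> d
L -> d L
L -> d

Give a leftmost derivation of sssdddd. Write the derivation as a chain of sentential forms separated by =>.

T => sTL => ssTLL => sssTLLL => sssdLLL => sssddLL => sssdddL => sssdddd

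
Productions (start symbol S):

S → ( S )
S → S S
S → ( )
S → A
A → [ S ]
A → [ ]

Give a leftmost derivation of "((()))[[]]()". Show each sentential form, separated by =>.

S => SS   [S → S S]
SS => (S)S   [S → ( S )]
(S)S => ((S))S   [S → ( S )]
((S))S => ((()))S   [S → ( )]
((()))S => ((()))SS   [S → S S]
((()))SS => ((()))AS   [S → A]
((()))AS => ((()))[S]S   [A → [ S ]]
((()))[S]S => ((()))[A]S   [S → A]
((()))[A]S => ((()))[[]]S   [A → [ ]]
((()))[[]]S => ((()))[[]]()   [S → ( )]

S => SS => (S)S => ((S))S => ((()))S => ((()))SS => ((()))AS => ((()))[S]S => ((()))[A]S => ((()))[[]]S => ((()))[[]]()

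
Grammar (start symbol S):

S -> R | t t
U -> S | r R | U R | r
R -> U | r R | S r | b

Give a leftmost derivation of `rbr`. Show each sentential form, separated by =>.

S => R   [S -> R]
R => Sr   [R -> S r]
Sr => Rr   [S -> R]
Rr => rRr   [R -> r R]
rRr => rbr   [R -> b]

S => R => Sr => Rr => rRr => rbr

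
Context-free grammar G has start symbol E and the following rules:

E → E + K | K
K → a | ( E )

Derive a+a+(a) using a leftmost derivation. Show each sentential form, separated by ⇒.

E⇒E+K⇒E+K+K⇒K+K+K⇒a+K+K⇒a+a+K⇒a+a+(E)⇒a+a+(K)⇒a+a+(a)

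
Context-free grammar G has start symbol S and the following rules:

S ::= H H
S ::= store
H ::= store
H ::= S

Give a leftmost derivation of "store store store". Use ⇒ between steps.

S ⇒ H H ⇒ S H ⇒ H H H ⇒ S H H ⇒ store H H ⇒ store store H ⇒ store store store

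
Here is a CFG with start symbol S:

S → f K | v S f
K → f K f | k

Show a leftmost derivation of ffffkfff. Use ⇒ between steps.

S⇒fK⇒ffKf⇒fffKff⇒ffffKfff⇒ffffkfff

S ⇒ fK   [S → f K]
fK ⇒ ffKf   [K → f K f]
ffKf ⇒ fffKff   [K → f K f]
fffKff ⇒ ffffKfff   [K → f K f]
ffffKfff ⇒ ffffkfff   [K → k]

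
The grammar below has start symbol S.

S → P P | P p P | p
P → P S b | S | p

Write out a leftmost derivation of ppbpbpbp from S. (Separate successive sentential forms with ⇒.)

S ⇒ PP ⇒ PSbP ⇒ PSbSbP ⇒ PSbSbSbP ⇒ pSbSbSbP ⇒ ppbSbSbP ⇒ ppbpbSbP ⇒ ppbpbpbP ⇒ ppbpbpbp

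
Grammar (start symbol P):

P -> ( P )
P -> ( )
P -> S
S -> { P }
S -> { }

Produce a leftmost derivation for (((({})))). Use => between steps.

P => (P) => ((P)) => (((P))) => ((((P)))) => ((((S)))) => (((({}))))

P => (P)   [P -> ( P )]
(P) => ((P))   [P -> ( P )]
((P)) => (((P)))   [P -> ( P )]
(((P))) => ((((P))))   [P -> ( P )]
((((P)))) => ((((S))))   [P -> S]
((((S)))) => (((({}))))   [S -> { }]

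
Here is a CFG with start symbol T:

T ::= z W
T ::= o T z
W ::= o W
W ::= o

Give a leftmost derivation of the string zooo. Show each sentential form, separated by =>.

T=>zW=>zoW=>zooW=>zooo

T => zW   [T ::= z W]
zW => zoW   [W ::= o W]
zoW => zooW   [W ::= o W]
zooW => zooo   [W ::= o]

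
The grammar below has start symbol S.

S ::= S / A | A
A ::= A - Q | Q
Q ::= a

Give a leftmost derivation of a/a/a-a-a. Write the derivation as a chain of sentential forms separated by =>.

S => S/A => S/A/A => A/A/A => Q/A/A => a/A/A => a/Q/A => a/a/A => a/a/A-Q => a/a/A-Q-Q => a/a/Q-Q-Q => a/a/a-Q-Q => a/a/a-a-Q => a/a/a-a-a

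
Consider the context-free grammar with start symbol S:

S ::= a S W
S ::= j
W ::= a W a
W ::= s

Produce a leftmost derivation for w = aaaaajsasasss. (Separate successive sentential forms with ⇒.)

S⇒aSW⇒aaSWW⇒aaaSWWW⇒aaaaSWWWW⇒aaaaaSWWWWW⇒aaaaajWWWWW⇒aaaaajsWWWW⇒aaaaajsaWaWWW⇒aaaaajsasaWWW⇒aaaaajsasasWW⇒aaaaajsasassW⇒aaaaajsasasss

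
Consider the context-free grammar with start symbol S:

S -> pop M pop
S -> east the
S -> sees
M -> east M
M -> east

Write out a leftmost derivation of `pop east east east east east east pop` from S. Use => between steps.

S => pop M pop   [S -> pop M pop]
pop M pop => pop east M pop   [M -> east M]
pop east M pop => pop east east M pop   [M -> east M]
pop east east M pop => pop east east east M pop   [M -> east M]
pop east east east M pop => pop east east east east M pop   [M -> east M]
pop east east east east M pop => pop east east east east east M pop   [M -> east M]
pop east east east east east M pop => pop east east east east east east pop   [M -> east]

S => pop M pop => pop east M pop => pop east east M pop => pop east east east M pop => pop east east east east M pop => pop east east east east east M pop => pop east east east east east east pop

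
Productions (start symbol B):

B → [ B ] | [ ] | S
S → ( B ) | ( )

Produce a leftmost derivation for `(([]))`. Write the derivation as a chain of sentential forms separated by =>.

B => S   [B → S]
S => (B)   [S → ( B )]
(B) => (S)   [B → S]
(S) => ((B))   [S → ( B )]
((B)) => (([]))   [B → [ ]]

B=>S=>(B)=>(S)=>((B))=>(([]))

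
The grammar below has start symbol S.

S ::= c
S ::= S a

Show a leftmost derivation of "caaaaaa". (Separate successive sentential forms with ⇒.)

S ⇒ Sa   [S ::= S a]
Sa ⇒ Saa   [S ::= S a]
Saa ⇒ Saaa   [S ::= S a]
Saaa ⇒ Saaaa   [S ::= S a]
Saaaa ⇒ Saaaaa   [S ::= S a]
Saaaaa ⇒ Saaaaaa   [S ::= S a]
Saaaaaa ⇒ caaaaaa   [S ::= c]

S⇒Sa⇒Saa⇒Saaa⇒Saaaa⇒Saaaaa⇒Saaaaaa⇒caaaaaa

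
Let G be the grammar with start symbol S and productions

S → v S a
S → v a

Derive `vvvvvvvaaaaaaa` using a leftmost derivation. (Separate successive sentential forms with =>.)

S => vSa   [S → v S a]
vSa => vvSaa   [S → v S a]
vvSaa => vvvSaaa   [S → v S a]
vvvSaaa => vvvvSaaaa   [S → v S a]
vvvvSaaaa => vvvvvSaaaaa   [S → v S a]
vvvvvSaaaaa => vvvvvvSaaaaaa   [S → v S a]
vvvvvvSaaaaaa => vvvvvvvaaaaaaa   [S → v a]

S=>vSa=>vvSaa=>vvvSaaa=>vvvvSaaaa=>vvvvvSaaaaa=>vvvvvvSaaaaaa=>vvvvvvvaaaaaaa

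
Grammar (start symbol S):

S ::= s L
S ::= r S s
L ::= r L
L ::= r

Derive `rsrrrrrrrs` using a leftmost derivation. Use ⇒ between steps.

S⇒rSs⇒rsLs⇒rsrLs⇒rsrrLs⇒rsrrrLs⇒rsrrrrLs⇒rsrrrrrLs⇒rsrrrrrrLs⇒rsrrrrrrrs

S ⇒ rSs   [S ::= r S s]
rSs ⇒ rsLs   [S ::= s L]
rsLs ⇒ rsrLs   [L ::= r L]
rsrLs ⇒ rsrrLs   [L ::= r L]
rsrrLs ⇒ rsrrrLs   [L ::= r L]
rsrrrLs ⇒ rsrrrrLs   [L ::= r L]
rsrrrrLs ⇒ rsrrrrrLs   [L ::= r L]
rsrrrrrLs ⇒ rsrrrrrrLs   [L ::= r L]
rsrrrrrrLs ⇒ rsrrrrrrrs   [L ::= r]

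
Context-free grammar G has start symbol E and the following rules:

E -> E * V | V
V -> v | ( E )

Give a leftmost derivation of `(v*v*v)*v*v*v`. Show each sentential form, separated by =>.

E => E*V => E*V*V => E*V*V*V => V*V*V*V => (E)*V*V*V => (E*V)*V*V*V => (E*V*V)*V*V*V => (V*V*V)*V*V*V => (v*V*V)*V*V*V => (v*v*V)*V*V*V => (v*v*v)*V*V*V => (v*v*v)*v*V*V => (v*v*v)*v*v*V => (v*v*v)*v*v*v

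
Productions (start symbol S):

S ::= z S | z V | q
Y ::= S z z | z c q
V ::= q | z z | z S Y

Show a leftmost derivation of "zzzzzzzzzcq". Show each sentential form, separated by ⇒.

S ⇒ zS   [S ::= z S]
zS ⇒ zzS   [S ::= z S]
zzS ⇒ zzzV   [S ::= z V]
zzzV ⇒ zzzzSY   [V ::= z S Y]
zzzzSY ⇒ zzzzzSY   [S ::= z S]
zzzzzSY ⇒ zzzzzzVY   [S ::= z V]
zzzzzzVY ⇒ zzzzzzzzY   [V ::= z z]
zzzzzzzzY ⇒ zzzzzzzzzcq   [Y ::= z c q]

S ⇒ zS ⇒ zzS ⇒ zzzV ⇒ zzzzSY ⇒ zzzzzSY ⇒ zzzzzzVY ⇒ zzzzzzzzY ⇒ zzzzzzzzzcq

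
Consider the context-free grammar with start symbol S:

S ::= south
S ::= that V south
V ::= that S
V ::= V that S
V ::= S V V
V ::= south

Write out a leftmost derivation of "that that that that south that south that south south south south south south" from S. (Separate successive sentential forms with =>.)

S => that V south   [S ::= that V south]
that V south => that that S south   [V ::= that S]
that that S south => that that that V south south   [S ::= that V south]
that that that V south south => that that that S V V south south   [V ::= S V V]
that that that S V V south south => that that that that V south V V south south   [S ::= that V south]
that that that that V south V V south south => that that that that V that S south V V south south   [V ::= V that S]
that that that that V that S south V V south south => that that that that V that S that S south V V south south   [V ::= V that S]
that that that that V that S that S south V V south south => that that that that south that S that S south V V south south   [V ::= south]
that that that that south that S that S south V V south south => that that that that south that south that S south V V south south   [S ::= south]
that that that that south that south that S south V V south south => that that that that south that south that south south V V south south   [S ::= south]
that that that that south that south that south south V V south south => that that that that south that south that south south south V south south   [V ::= south]
that that that that south that south that south south south V south south => that that that that south that south that south south south south south south   [V ::= south]

S => that V south => that that S south => that that that V south south => that that that S V V south south => that that that that V south V V south south => that that that that V that S south V V south south => that that that that V that S that S south V V south south => that that that that south that S that S south V V south south => that that that that south that south that S south V V south south => that that that that south that south that south south V V south south => that that that that south that south that south south south V south south => that that that that south that south that south south south south south south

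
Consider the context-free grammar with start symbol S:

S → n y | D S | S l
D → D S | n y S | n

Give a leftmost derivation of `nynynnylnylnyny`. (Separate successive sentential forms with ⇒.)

S ⇒ DS   [S → D S]
DS ⇒ DSS   [D → D S]
DSS ⇒ nySSS   [D → n y S]
nySSS ⇒ nySlSS   [S → S l]
nySlSS ⇒ nyDSlSS   [S → D S]
nyDSlSS ⇒ nynySSlSS   [D → n y S]
nynySSlSS ⇒ nynySlSlSS   [S → S l]
nynySlSlSS ⇒ nynyDSlSlSS   [S → D S]
nynyDSlSlSS ⇒ nynynSlSlSS   [D → n]
nynynSlSlSS ⇒ nynynnylSlSS   [S → n y]
nynynnylSlSS ⇒ nynynnylnylSS   [S → n y]
nynynnylnylSS ⇒ nynynnylnylnyS   [S → n y]
nynynnylnylnyS ⇒ nynynnylnylnyny   [S → n y]

S⇒DS⇒DSS⇒nySSS⇒nySlSS⇒nyDSlSS⇒nynySSlSS⇒nynySlSlSS⇒nynyDSlSlSS⇒nynynSlSlSS⇒nynynnylSlSS⇒nynynnylnylSS⇒nynynnylnylnyS⇒nynynnylnylnyny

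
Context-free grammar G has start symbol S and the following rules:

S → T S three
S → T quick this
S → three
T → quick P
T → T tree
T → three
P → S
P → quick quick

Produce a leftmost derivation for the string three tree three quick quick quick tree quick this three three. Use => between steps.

S => T S three => T tree S three => three tree S three => three tree T S three three => three tree three S three three => three tree three T quick this three three => three tree three T tree quick this three three => three tree three quick P tree quick this three three => three tree three quick quick quick tree quick this three three

S => T S three   [S → T S three]
T S three => T tree S three   [T → T tree]
T tree S three => three tree S three   [T → three]
three tree S three => three tree T S three three   [S → T S three]
three tree T S three three => three tree three S three three   [T → three]
three tree three S three three => three tree three T quick this three three   [S → T quick this]
three tree three T quick this three three => three tree three T tree quick this three three   [T → T tree]
three tree three T tree quick this three three => three tree three quick P tree quick this three three   [T → quick P]
three tree three quick P tree quick this three three => three tree three quick quick quick tree quick this three three   [P → quick quick]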